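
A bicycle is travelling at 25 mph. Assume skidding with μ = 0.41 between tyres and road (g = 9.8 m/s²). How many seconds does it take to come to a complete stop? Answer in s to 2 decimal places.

Braking time ≈ 2.78 s

25 mph × 0.44704 = 11.1760 m/s.
a = μg = 0.41 × 9.8 = 4.018 m/s².
Braking time = v/a = 11.1760 / 4.018 = 2.781 s.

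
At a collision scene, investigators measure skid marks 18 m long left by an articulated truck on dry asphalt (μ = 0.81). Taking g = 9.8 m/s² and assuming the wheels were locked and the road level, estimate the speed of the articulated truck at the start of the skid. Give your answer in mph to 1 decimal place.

Deceleration a = μg = 0.81 × 9.8 = 7.938 m/s².
v = √(2a·d) = √(2 × 7.938 × 18) = √285.768 = 16.9047 m/s.
= 16.9047 ÷ 0.44704 = 37.815 mph.

Initial speed ≈ 37.8 mph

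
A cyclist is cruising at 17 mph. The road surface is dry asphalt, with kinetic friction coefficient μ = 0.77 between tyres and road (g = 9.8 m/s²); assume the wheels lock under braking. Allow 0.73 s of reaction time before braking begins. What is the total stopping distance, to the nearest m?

17 mph × 0.44704 = 7.5997 m/s.
a = μg = 0.77 × 9.8 = 7.546 m/s².
Reaction distance = v·t_r = 7.5997 × 0.73 = 5.548 m.
Braking distance = v²/(2a) = 7.5997² / (2 × 7.546) = 57.755 / 15.092 = 3.827 m.
Total = 5.548 + 3.827 = 9.375 m.

Total stopping distance ≈ 9 m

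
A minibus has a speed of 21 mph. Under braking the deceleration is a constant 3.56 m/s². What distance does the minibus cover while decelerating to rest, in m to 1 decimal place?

21 mph × 0.44704 = 9.3878 m/s.
Braking distance = v²/(2a) = 9.3878² / (2 × 3.560) = 88.131 / 7.120 = 12.378 m.

Braking distance ≈ 12.4 m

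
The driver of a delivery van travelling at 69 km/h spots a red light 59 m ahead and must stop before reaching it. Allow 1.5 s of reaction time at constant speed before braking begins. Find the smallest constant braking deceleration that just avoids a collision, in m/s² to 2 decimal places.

69 km/h ÷ 3.6 = 19.1667 m/s.
Distance covered during reaction = 19.1667 × 1.5 = 28.750 m.
Distance available for braking: 59 − 28.750 = 30.250 m.
v² = 2a·d ⇒ a = v²/(2d) = 19.1667² / (2 × 30.250) = 367.362 / 60.500 = 6.0721 m/s².

Required deceleration ≈ 6.07 m/s²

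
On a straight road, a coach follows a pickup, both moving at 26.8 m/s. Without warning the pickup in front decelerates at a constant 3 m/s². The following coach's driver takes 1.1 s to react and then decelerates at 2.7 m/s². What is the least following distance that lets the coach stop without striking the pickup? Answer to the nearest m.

Minimum gap ≈ 43 m

Leader travels v²/(2a_L) = 718.240 / 6.000 = 119.707 m before stopping.
Follower covers v·t_r = 26.8000 × 1.1 = 29.480 m while reacting, then v²/(2a_F) = 718.240 / 5.400 = 133.007 m while braking, for a total of 29.480 + 133.007 = 162.487 m.
Since a_F ≤ a_L and the follower starts braking later, the follower is never slower than the leader, so the closest approach is when both have stopped.
Minimum gap = 162.487 − 119.707 = 42.780 m.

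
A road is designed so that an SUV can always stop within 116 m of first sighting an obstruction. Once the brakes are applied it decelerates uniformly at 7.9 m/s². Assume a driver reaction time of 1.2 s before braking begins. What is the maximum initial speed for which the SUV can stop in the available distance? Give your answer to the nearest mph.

Stopping distance: v·t_r + v²/(2a) = 116 with t_r = 1.2 s and a = 7.900 m/s².
So v² + 18.960 v − 1832.80 = 0.
Positive root: v = −a·t_r + √((a·t_r)² + 2a·d) = −9.480 + √(89.870 + 1832.80) = 34.3683 m/s.
34.3683 m/s ÷ 0.44704 = 76.880 mph.

Maximum speed ≈ 77 mph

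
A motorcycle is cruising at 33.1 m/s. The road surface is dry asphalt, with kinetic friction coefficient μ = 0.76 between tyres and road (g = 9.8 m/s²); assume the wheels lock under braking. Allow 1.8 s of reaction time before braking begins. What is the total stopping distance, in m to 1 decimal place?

Total stopping distance ≈ 133.1 m

a = μg = 0.76 × 9.8 = 7.448 m/s².
Reaction distance = v·t_r = 33.1000 × 1.8 = 59.580 m.
Braking distance = v²/(2a) = 33.1000² / (2 × 7.448) = 1095.610 / 14.896 = 73.551 m.
Total = 59.580 + 73.551 = 133.131 m.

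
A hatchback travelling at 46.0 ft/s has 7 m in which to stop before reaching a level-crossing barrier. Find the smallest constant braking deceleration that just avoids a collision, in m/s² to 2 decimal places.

Required deceleration ≈ 14.04 m/s²

46 ft/s × 0.3048 = 14.0208 m/s.
v² = 2a·d ⇒ a = v²/(2d) = 14.0208² / (2 × 7.000) = 196.583 / 14.000 = 14.0416 m/s².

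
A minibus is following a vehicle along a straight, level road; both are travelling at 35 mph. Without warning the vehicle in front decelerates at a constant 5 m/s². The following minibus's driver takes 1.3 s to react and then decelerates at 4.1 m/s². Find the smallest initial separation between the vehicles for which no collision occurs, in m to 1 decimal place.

35 mph × 0.44704 = 15.6464 m/s.
Leader travels v²/(2a_L) = 244.810 / 10.000 = 24.481 m before stopping.
Follower covers v·t_r = 15.6464 × 1.3 = 20.340 m while reacting, then v²/(2a_F) = 244.810 / 8.200 = 29.855 m while braking, for a total of 20.340 + 29.855 = 50.195 m.
Since a_F ≤ a_L and the follower starts braking later, the follower is never slower than the leader, so the closest approach is when both have stopped.
Minimum gap = 50.195 − 24.481 = 25.714 m.

Minimum gap ≈ 25.7 m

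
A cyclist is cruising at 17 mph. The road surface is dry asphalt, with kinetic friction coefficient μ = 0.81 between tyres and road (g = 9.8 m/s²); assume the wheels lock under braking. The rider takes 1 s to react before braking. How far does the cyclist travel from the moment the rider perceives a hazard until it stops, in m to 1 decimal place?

17 mph × 0.44704 = 7.5997 m/s.
a = μg = 0.81 × 9.8 = 7.938 m/s².
Reaction distance = v·t_r = 7.5997 × 1 = 7.600 m.
Braking distance = v²/(2a) = 7.5997² / (2 × 7.938) = 57.755 / 15.876 = 3.638 m.
Total = 7.600 + 3.638 = 11.238 m.

Total stopping distance ≈ 11.2 m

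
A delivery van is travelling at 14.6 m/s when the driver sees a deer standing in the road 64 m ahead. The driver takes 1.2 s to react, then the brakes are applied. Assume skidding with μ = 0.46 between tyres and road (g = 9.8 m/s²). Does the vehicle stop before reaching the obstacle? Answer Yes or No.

Yes

a = μg = 0.46 × 9.8 = 4.508 m/s².
Reaction distance = 14.6000 × 1.2 = 17.520 m.
Braking distance = v²/(2a) = 213.160 / 9.016 = 23.642 m.
Total stopping distance = 17.520 + 23.642 = 41.162 m, vs 64 m available — it stops with 64 − 41.162 = 22.838 m to spare.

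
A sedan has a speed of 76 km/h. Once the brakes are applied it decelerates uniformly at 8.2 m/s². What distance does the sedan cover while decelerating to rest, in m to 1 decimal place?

Braking distance ≈ 27.2 m

76 km/h ÷ 3.6 = 21.1111 m/s.
Braking distance = v²/(2a) = 21.1111² / (2 × 8.200) = 445.679 / 16.400 = 27.176 m.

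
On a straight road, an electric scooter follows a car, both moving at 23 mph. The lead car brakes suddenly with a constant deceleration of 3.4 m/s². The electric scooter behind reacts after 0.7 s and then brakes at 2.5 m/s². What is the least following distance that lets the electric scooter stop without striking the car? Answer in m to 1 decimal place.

Minimum gap ≈ 12.8 m

23 mph × 0.44704 = 10.2819 m/s.
Leader travels v²/(2a_L) = 105.717 / 6.800 = 15.547 m before stopping.
Follower covers v·t_r = 10.2819 × 0.7 = 7.197 m while reacting, then v²/(2a_F) = 105.717 / 5.000 = 21.143 m while braking, for a total of 7.197 + 21.143 = 28.340 m.
Since a_F ≤ a_L and the follower starts braking later, the follower is never slower than the leader, so the closest approach is when both have stopped.
Minimum gap = 28.340 − 15.547 = 12.793 m.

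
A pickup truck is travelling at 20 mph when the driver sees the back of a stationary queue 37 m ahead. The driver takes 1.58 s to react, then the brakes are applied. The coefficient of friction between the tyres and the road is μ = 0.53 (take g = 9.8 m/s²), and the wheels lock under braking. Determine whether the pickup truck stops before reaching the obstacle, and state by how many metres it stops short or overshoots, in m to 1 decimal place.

Yes — it stops 15.2 m short of the obstacle

20 mph × 0.44704 = 8.9408 m/s.
a = μg = 0.53 × 9.8 = 5.194 m/s².
Reaction distance = 8.9408 × 1.58 = 14.126 m.
Braking distance = v²/(2a) = 79.938 / 10.388 = 7.695 m.
Total stopping distance = 14.126 + 7.695 = 21.821 m, vs 37 m available — it stops with 37 − 21.821 = 15.179 m to spare.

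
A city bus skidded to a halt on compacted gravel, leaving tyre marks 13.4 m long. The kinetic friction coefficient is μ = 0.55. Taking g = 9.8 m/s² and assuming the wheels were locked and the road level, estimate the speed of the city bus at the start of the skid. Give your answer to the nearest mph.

Initial speed ≈ 27 mph

Deceleration a = μg = 0.55 × 9.8 = 5.390 m/s².
v = √(2a·d) = √(2 × 5.390 × 13.4) = √144.452 = 12.0188 m/s.
= 12.0188 ÷ 0.44704 = 26.885 mph.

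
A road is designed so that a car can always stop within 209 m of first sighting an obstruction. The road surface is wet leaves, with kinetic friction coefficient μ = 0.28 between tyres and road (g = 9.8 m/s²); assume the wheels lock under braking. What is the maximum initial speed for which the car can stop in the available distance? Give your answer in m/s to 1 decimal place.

Maximum speed ≈ 33.9 m/s

a = μg = 0.28 × 9.8 = 2.744 m/s².
v²/(2a) = d ⇒ v = √(2 × 2.744 × 209) = √1146.99 = 33.8672 m/s.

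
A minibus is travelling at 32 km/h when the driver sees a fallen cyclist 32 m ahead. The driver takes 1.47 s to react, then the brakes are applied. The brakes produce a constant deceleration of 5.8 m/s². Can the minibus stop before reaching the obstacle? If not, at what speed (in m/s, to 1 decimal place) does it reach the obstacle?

Yes — it stops about 12.1 m short of the obstacle, so it never reaches it

32 km/h ÷ 3.6 = 8.8889 m/s.
Reaction distance = 8.8889 × 1.47 = 13.067 m.
Braking distance = v²/(2a) = 79.013 / 11.600 = 6.811 m.
Total stopping distance = 13.067 + 6.811 = 19.878 m, vs 32 m available — it stops with 32 − 19.878 = 12.122 m to spare.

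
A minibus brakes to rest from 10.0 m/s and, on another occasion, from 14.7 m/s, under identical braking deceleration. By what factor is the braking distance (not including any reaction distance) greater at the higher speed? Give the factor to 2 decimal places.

Braking distance d = v²/(2a), so with a fixed, d ∝ v².
Factor = (14.7/10.0)² = 1.4700² = 2.1609.

Factor ≈ 2.16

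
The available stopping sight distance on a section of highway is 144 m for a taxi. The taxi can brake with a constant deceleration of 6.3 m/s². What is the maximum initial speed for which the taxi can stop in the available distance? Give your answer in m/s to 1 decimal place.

Maximum speed ≈ 42.6 m/s

v²/(2a) = d ⇒ v = √(2 × 6.300 × 144) = √1814.40 = 42.5958 m/s.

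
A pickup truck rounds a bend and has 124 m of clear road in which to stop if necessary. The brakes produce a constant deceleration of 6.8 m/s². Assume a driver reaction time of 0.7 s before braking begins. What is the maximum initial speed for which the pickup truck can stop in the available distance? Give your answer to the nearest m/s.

Maximum speed ≈ 37 m/s

Stopping distance: v·t_r + v²/(2a) = 124 with t_r = 0.7 s and a = 6.800 m/s².
So v² + 9.520 v − 1686.40 = 0.
Positive root: v = −a·t_r + √((a·t_r)² + 2a·d) = −4.760 + √(22.658 + 1686.40) = 36.5808 m/s.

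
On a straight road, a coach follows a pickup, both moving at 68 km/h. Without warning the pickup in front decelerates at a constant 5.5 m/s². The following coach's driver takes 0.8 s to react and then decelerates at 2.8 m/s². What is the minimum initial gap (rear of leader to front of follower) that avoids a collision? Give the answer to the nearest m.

Minimum gap ≈ 46 m

68 km/h ÷ 3.6 = 18.8889 m/s.
Leader travels v²/(2a_L) = 356.791 / 11.000 = 32.436 m before stopping.
Follower covers v·t_r = 18.8889 × 0.8 = 15.111 m while reacting, then v²/(2a_F) = 356.791 / 5.600 = 63.713 m while braking, for a total of 15.111 + 63.713 = 78.824 m.
Since a_F ≤ a_L and the follower starts braking later, the follower is never slower than the leader, so the closest approach is when both have stopped.
Minimum gap = 78.824 − 32.436 = 46.388 m.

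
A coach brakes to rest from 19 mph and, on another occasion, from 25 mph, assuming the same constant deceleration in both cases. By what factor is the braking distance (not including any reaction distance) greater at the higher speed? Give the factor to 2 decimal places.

Braking distance d = v²/(2a), so with a fixed, d ∝ v².
Factor = (25/19)² = 1.3158² = 1.7313.

Factor ≈ 1.73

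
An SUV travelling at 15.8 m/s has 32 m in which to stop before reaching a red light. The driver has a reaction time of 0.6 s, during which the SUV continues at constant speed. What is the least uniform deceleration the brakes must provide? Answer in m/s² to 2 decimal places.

Required deceleration ≈ 5.54 m/s²

Distance covered during reaction = 15.8000 × 0.6 = 9.480 m.
Distance available for braking: 32 − 9.480 = 22.520 m.
v² = 2a·d ⇒ a = v²/(2d) = 15.8000² / (2 × 22.520) = 249.640 / 45.040 = 5.5426 m/s².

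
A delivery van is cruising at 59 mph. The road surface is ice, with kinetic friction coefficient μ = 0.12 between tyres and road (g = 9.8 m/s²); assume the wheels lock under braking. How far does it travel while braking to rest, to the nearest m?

59 mph × 0.44704 = 26.3754 m/s.
a = μg = 0.12 × 9.8 = 1.176 m/s².
Braking distance = v²/(2a) = 26.3754² / (2 × 1.176) = 695.662 / 2.352 = 295.775 m.

Braking distance ≈ 296 m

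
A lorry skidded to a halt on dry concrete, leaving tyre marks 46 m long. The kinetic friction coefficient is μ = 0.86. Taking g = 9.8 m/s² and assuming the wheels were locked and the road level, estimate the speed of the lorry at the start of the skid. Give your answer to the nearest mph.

Initial speed ≈ 62 mph

Deceleration a = μg = 0.86 × 9.8 = 8.428 m/s².
v = √(2a·d) = √(2 × 8.428 × 46) = √775.376 = 27.8456 m/s.
= 27.8456 ÷ 0.44704 = 62.289 mph.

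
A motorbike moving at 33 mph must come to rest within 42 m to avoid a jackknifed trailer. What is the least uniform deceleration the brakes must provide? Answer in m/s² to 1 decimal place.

Required deceleration ≈ 2.6 m/s²

33 mph × 0.44704 = 14.7523 m/s.
v² = 2a·d ⇒ a = v²/(2d) = 14.7523² / (2 × 42.000) = 217.630 / 84.000 = 2.5908 m/s².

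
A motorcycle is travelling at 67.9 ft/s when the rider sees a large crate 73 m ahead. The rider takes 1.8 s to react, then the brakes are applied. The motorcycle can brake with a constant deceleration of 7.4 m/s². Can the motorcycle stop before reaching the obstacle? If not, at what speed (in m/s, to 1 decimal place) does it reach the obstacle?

67.9 ft/s × 0.3048 = 20.6959 m/s.
Reaction distance = 20.6959 × 1.8 = 37.253 m.
Braking distance = v²/(2a) = 428.320 / 14.800 = 28.941 m.
Total stopping distance = 37.253 + 28.941 = 66.194 m, vs 73 m available — it stops with 73 − 66.194 = 6.806 m to spare.

Yes — it stops about 6.8 m short of the obstacle, so it never reaches it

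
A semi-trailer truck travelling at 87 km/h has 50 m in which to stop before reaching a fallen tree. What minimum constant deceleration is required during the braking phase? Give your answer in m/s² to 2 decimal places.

87 km/h ÷ 3.6 = 24.1667 m/s.
v² = 2a·d ⇒ a = v²/(2d) = 24.1667² / (2 × 50.000) = 584.029 / 100.000 = 5.8403 m/s².

Required deceleration ≈ 5.84 m/s²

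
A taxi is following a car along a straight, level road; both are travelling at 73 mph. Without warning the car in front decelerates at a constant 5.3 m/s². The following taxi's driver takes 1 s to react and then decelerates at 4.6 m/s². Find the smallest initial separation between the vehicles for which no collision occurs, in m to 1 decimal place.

Minimum gap ≈ 47.9 m

73 mph × 0.44704 = 32.6339 m/s.
Leader travels v²/(2a_L) = 1064.971 / 10.600 = 100.469 m before stopping.
Follower covers v·t_r = 32.6339 × 1 = 32.634 m while reacting, then v²/(2a_F) = 1064.971 / 9.200 = 115.758 m while braking, for a total of 32.634 + 115.758 = 148.392 m.
Since a_F ≤ a_L and the follower starts braking later, the follower is never slower than the leader, so the closest approach is when both have stopped.
Minimum gap = 148.392 − 100.469 = 47.923 m.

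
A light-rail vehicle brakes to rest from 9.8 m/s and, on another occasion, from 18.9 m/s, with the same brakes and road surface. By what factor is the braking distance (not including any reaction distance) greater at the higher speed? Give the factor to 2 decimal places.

Braking distance d = v²/(2a), so with a fixed, d ∝ v².
Factor = (18.9/9.8)² = 1.9286² = 3.7195.

Factor ≈ 3.72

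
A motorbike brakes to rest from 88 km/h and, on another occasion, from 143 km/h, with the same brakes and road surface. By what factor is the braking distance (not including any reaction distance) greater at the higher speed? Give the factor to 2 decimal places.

Factor ≈ 2.64

Braking distance d = v²/(2a), so with a fixed, d ∝ v².
Factor = (143/88)² = 1.6250² = 2.6406.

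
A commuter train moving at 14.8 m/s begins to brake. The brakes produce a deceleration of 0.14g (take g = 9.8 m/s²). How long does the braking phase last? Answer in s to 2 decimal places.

a = 0.14 × 9.8 = 1.372 m/s².
Braking time = v/a = 14.8000 / 1.372 = 10.787 s.

Braking time ≈ 10.79 s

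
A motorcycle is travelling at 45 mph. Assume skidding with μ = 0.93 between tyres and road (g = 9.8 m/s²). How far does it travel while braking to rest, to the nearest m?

45 mph × 0.44704 = 20.1168 m/s.
a = μg = 0.93 × 9.8 = 9.114 m/s².
Braking distance = v²/(2a) = 20.1168² / (2 × 9.114) = 404.686 / 18.228 = 22.201 m.

Braking distance ≈ 22 m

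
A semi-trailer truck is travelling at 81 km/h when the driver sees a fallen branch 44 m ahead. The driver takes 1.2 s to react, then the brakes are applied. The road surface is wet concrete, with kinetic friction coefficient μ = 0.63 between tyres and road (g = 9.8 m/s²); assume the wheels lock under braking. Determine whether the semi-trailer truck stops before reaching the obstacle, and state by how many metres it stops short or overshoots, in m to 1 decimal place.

81 km/h ÷ 3.6 = 22.5000 m/s.
a = μg = 0.63 × 9.8 = 6.174 m/s².
Reaction distance = 22.5000 × 1.2 = 27.000 m.
Braking distance = v²/(2a) = 506.250 / 12.348 = 40.999 m.
Total stopping distance = 27.000 + 40.999 = 67.999 m, vs 44 m available — it cannot stop in time and overshoots by 67.999 − 44 = 23.999 m.

No — it overshoots by 24.0 m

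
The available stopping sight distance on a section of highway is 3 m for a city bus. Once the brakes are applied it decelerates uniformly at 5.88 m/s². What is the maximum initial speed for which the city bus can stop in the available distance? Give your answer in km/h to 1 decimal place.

Maximum speed ≈ 21.4 km/h

v²/(2a) = d ⇒ v = √(2 × 5.880 × 3) = √35.28 = 5.9397 m/s.
5.9397 m/s × 3.6 = 21.383 km/h.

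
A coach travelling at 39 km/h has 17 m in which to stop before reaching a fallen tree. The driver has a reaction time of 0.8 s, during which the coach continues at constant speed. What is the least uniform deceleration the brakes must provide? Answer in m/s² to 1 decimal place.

39 km/h ÷ 3.6 = 10.8333 m/s.
Distance covered during reaction = 10.8333 × 0.8 = 8.667 m.
Distance available for braking: 17 − 8.667 = 8.333 m.
v² = 2a·d ⇒ a = v²/(2d) = 10.8333² / (2 × 8.333) = 117.360 / 16.666 = 7.0419 m/s².

Required deceleration ≈ 7.0 m/s²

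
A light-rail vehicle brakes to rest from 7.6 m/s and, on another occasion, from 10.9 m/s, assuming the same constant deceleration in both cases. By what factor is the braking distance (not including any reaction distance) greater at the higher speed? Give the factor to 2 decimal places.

Braking distance d = v²/(2a), so with a fixed, d ∝ v².
Factor = (10.9/7.6)² = 1.4342² = 2.0569.

Factor ≈ 2.06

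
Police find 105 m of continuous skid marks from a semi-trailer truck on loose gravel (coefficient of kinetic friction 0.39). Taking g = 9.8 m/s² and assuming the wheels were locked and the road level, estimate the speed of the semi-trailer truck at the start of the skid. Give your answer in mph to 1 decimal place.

Deceleration a = μg = 0.39 × 9.8 = 3.822 m/s².
v = √(2a·d) = √(2 × 3.822 × 105) = √802.620 = 28.3305 m/s.
= 28.3305 ÷ 0.44704 = 63.374 mph.

Initial speed ≈ 63.4 mph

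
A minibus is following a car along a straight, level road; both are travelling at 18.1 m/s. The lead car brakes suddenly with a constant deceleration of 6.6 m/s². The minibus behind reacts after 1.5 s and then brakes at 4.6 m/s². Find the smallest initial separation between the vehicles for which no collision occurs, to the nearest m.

Minimum gap ≈ 38 m

Leader travels v²/(2a_L) = 327.610 / 13.200 = 24.819 m before stopping.
Follower covers v·t_r = 18.1000 × 1.5 = 27.150 m while reacting, then v²/(2a_F) = 327.610 / 9.200 = 35.610 m while braking, for a total of 27.150 + 35.610 = 62.760 m.
Since a_F ≤ a_L and the follower starts braking later, the follower is never slower than the leader, so the closest approach is when both have stopped.
Minimum gap = 62.760 − 24.819 = 37.941 m.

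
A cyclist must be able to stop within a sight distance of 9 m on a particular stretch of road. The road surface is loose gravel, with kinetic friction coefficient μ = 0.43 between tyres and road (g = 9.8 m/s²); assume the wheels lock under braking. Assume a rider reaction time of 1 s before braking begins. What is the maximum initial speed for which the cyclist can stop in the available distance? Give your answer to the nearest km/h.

Maximum speed ≈ 20 km/h

a = μg = 0.43 × 9.8 = 4.214 m/s².
Stopping distance: v·t_r + v²/(2a) = 9 with t_r = 1 s and a = 4.214 m/s².
So v² + 8.428 v − 75.85 = 0.
Positive root: v = −a·t_r + √((a·t_r)² + 2a·d) = −4.214 + √(17.758 + 75.85) = 5.4611 m/s.
5.4611 m/s × 3.6 = 19.660 km/h.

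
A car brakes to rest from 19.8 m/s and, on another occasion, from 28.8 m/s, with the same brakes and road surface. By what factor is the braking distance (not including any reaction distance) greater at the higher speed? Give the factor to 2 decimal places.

Braking distance d = v²/(2a), so with a fixed, d ∝ v².
Factor = (28.8/19.8)² = 1.4545² = 2.1156.

Factor ≈ 2.12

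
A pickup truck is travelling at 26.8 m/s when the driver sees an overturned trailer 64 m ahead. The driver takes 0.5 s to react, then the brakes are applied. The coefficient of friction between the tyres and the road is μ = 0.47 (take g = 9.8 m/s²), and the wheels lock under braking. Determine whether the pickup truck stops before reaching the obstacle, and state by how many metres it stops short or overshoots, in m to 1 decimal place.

a = μg = 0.47 × 9.8 = 4.606 m/s².
Reaction distance = 26.8000 × 0.5 = 13.400 m.
Braking distance = v²/(2a) = 718.240 / 9.212 = 77.968 m.
Total stopping distance = 13.400 + 77.968 = 91.368 m, vs 64 m available — it cannot stop in time and overshoots by 91.368 − 64 = 27.368 m.

No — it overshoots by 27.4 m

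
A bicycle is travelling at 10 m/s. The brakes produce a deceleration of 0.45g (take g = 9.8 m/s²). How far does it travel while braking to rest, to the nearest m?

Braking distance ≈ 11 m

a = 0.45 × 9.8 = 4.410 m/s².
Braking distance = v²/(2a) = 10.0000² / (2 × 4.410) = 100.000 / 8.820 = 11.338 m.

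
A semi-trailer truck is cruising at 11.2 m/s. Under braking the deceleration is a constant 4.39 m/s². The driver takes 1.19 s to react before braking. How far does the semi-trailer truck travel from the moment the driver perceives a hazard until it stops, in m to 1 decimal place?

Total stopping distance ≈ 27.6 m

Reaction distance = v·t_r = 11.2000 × 1.19 = 13.328 m.
Braking distance = v²/(2a) = 11.2000² / (2 × 4.390) = 125.440 / 8.780 = 14.287 m.
Total = 13.328 + 14.287 = 27.615 m.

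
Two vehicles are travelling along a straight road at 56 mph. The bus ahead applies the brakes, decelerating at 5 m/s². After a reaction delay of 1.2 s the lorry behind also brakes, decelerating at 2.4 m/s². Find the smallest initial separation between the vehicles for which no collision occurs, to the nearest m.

Minimum gap ≈ 98 m

56 mph × 0.44704 = 25.0342 m/s.
Leader travels v²/(2a_L) = 626.711 / 10.000 = 62.671 m before stopping.
Follower covers v·t_r = 25.0342 × 1.2 = 30.041 m while reacting, then v²/(2a_F) = 626.711 / 4.800 = 130.565 m while braking, for a total of 30.041 + 130.565 = 160.606 m.
Since a_F ≤ a_L and the follower starts braking later, the follower is never slower than the leader, so the closest approach is when both have stopped.
Minimum gap = 160.606 − 62.671 = 97.935 m.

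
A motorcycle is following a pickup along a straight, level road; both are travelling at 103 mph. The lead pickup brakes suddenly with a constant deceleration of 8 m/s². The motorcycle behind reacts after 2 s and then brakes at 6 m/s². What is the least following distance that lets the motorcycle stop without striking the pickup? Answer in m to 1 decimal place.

Minimum gap ≈ 136.3 m

103 mph × 0.44704 = 46.0451 m/s.
Leader travels v²/(2a_L) = 2120.151 / 16.000 = 132.509 m before stopping.
Follower covers v·t_r = 46.0451 × 2 = 92.090 m while reacting, then v²/(2a_F) = 2120.151 / 12.000 = 176.679 m while braking, for a total of 92.090 + 176.679 = 268.769 m.
Since a_F ≤ a_L and the follower starts braking later, the follower is never slower than the leader, so the closest approach is when both have stopped.
Minimum gap = 268.769 − 132.509 = 136.260 m.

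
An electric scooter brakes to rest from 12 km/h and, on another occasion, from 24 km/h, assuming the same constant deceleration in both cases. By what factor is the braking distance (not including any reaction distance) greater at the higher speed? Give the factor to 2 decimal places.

Braking distance d = v²/(2a), so with a fixed, d ∝ v².
Factor = (24/12)² = 2.0000² = 4.0000.

Factor ≈ 4.00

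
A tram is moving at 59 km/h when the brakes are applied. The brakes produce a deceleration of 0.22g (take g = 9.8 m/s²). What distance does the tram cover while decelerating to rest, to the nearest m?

59 km/h ÷ 3.6 = 16.3889 m/s.
a = 0.22 × 9.8 = 2.156 m/s².
Braking distance = v²/(2a) = 16.3889² / (2 × 2.156) = 268.596 / 4.312 = 62.290 m.

Braking distance ≈ 62 m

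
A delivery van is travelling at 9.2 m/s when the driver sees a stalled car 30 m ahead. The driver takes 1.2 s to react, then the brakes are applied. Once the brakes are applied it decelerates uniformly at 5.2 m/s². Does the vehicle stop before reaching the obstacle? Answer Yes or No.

Reaction distance = 9.2000 × 1.2 = 11.040 m.
Braking distance = v²/(2a) = 84.640 / 10.400 = 8.138 m.
Total stopping distance = 11.040 + 8.138 = 19.178 m, vs 30 m available — it stops with 30 − 19.178 = 10.822 m to spare.

Yes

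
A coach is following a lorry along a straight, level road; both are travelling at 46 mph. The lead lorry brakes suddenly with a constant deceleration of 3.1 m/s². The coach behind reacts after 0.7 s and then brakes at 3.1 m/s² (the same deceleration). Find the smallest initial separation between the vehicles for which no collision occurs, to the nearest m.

46 mph × 0.44704 = 20.5638 m/s.
Leader travels v²/(2a_L) = 422.870 / 6.200 = 68.205 m before stopping.
Follower covers v·t_r = 20.5638 × 0.7 = 14.395 m while reacting, then v²/(2a_F) = 422.870 / 6.200 = 68.205 m while braking, for a total of 14.395 + 68.205 = 82.600 m.
Since a_F ≤ a_L and the follower starts braking later, the follower is never slower than the leader, so the closest approach is when both have stopped.
Minimum gap = 82.600 − 68.205 = 14.395 m.

Minimum gap ≈ 14 m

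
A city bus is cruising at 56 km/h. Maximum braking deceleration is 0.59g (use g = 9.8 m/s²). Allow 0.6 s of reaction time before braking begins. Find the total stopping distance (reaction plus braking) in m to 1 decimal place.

Total stopping distance ≈ 30.3 m

56 km/h ÷ 3.6 = 15.5556 m/s.
a = 0.59 × 9.8 = 5.782 m/s².
Reaction distance = v·t_r = 15.5556 × 0.6 = 9.333 m.
Braking distance = v²/(2a) = 15.5556² / (2 × 5.782) = 241.977 / 11.564 = 20.925 m.
Total = 9.333 + 20.925 = 30.258 m.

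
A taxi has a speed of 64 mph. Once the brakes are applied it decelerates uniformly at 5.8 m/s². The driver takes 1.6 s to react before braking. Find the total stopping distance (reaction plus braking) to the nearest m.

Total stopping distance ≈ 116 m

64 mph × 0.44704 = 28.6106 m/s.
Reaction distance = v·t_r = 28.6106 × 1.6 = 45.777 m.
Braking distance = v²/(2a) = 28.6106² / (2 × 5.800) = 818.566 / 11.600 = 70.566 m.
Total = 45.777 + 70.566 = 116.343 m.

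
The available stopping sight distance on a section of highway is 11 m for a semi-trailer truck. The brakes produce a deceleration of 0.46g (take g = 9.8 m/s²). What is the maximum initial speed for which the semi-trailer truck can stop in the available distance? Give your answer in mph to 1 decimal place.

a = 0.46 × 9.8 = 4.508 m/s².
v²/(2a) = d ⇒ v = √(2 × 4.508 × 11) = √99.18 = 9.9589 m/s.
9.9589 m/s ÷ 0.44704 = 22.277 mph.

Maximum speed ≈ 22.3 mph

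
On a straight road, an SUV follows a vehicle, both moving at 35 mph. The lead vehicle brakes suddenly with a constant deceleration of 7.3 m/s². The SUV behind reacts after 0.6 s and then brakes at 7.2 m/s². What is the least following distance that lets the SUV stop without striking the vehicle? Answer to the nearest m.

Minimum gap ≈ 10 m

35 mph × 0.44704 = 15.6464 m/s.
Leader travels v²/(2a_L) = 244.810 / 14.600 = 16.768 m before stopping.
Follower covers v·t_r = 15.6464 × 0.6 = 9.388 m while reacting, then v²/(2a_F) = 244.810 / 14.400 = 17.001 m while braking, for a total of 9.388 + 17.001 = 26.389 m.
Since a_F ≤ a_L and the follower starts braking later, the follower is never slower than the leader, so the closest approach is when both have stopped.
Minimum gap = 26.389 − 16.768 = 9.621 m.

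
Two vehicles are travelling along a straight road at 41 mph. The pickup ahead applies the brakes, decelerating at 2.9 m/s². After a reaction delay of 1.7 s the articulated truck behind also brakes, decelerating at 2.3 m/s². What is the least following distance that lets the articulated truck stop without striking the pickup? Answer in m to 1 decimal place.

Minimum gap ≈ 46.3 m

41 mph × 0.44704 = 18.3286 m/s.
Leader travels v²/(2a_L) = 335.938 / 5.800 = 57.920 m before stopping.
Follower covers v·t_r = 18.3286 × 1.7 = 31.159 m while reacting, then v²/(2a_F) = 335.938 / 4.600 = 73.030 m while braking, for a total of 31.159 + 73.030 = 104.189 m.
Since a_F ≤ a_L and the follower starts braking later, the follower is never slower than the leader, so the closest approach is when both have stopped.
Minimum gap = 104.189 − 57.920 = 46.269 m.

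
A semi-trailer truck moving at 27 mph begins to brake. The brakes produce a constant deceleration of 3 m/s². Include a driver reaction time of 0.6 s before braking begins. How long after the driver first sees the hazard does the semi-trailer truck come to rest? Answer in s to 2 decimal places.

27 mph × 0.44704 = 12.0701 m/s.
Braking time = v/a = 12.0701 / 3.000 = 4.023 s.
Total = 0.6 + 4.023 = 4.623 s.

Total time ≈ 4.62 s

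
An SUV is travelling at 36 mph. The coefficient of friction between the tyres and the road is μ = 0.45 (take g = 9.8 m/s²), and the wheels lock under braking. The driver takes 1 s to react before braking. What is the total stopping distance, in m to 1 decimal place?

Total stopping distance ≈ 45.5 m

36 mph × 0.44704 = 16.0934 m/s.
a = μg = 0.45 × 9.8 = 4.410 m/s².
Reaction distance = v·t_r = 16.0934 × 1 = 16.093 m.
Braking distance = v²/(2a) = 16.0934² / (2 × 4.410) = 258.998 / 8.820 = 29.365 m.
Total = 16.093 + 29.365 = 45.458 m.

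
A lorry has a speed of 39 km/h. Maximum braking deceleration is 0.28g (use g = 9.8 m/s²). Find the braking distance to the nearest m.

Braking distance ≈ 21 m

39 km/h ÷ 3.6 = 10.8333 m/s.
a = 0.28 × 9.8 = 2.744 m/s².
Braking distance = v²/(2a) = 10.8333² / (2 × 2.744) = 117.360 / 5.488 = 21.385 m.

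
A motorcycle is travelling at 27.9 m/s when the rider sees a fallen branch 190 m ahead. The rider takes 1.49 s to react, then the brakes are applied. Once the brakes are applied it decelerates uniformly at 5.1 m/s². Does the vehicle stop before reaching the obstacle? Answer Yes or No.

Reaction distance = 27.9000 × 1.49 = 41.571 m.
Braking distance = v²/(2a) = 778.410 / 10.200 = 76.315 m.
Total stopping distance = 41.571 + 76.315 = 117.886 m, vs 190 m available — it stops with 190 − 117.886 = 72.114 m to spare.

Yes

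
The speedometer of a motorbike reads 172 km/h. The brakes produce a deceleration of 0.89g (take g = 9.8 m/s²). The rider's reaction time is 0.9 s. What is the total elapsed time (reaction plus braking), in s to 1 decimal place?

172 km/h ÷ 3.6 = 47.7778 m/s.
a = 0.89 × 9.8 = 8.722 m/s².
Braking time = v/a = 47.7778 / 8.722 = 5.478 s.
Total = 0.9 + 5.478 = 6.378 s.

Total time ≈ 6.4 s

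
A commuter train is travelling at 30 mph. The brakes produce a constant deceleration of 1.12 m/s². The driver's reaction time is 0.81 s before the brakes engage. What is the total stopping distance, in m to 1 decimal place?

Total stopping distance ≈ 91.2 m

30 mph × 0.44704 = 13.4112 m/s.
Reaction distance = v·t_r = 13.4112 × 0.81 = 10.863 m.
Braking distance = v²/(2a) = 13.4112² / (2 × 1.120) = 179.860 / 2.240 = 80.295 m.
Total = 10.863 + 80.295 = 91.158 m.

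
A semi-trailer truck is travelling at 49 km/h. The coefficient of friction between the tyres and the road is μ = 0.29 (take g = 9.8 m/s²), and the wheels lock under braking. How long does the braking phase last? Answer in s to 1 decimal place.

49 km/h ÷ 3.6 = 13.6111 m/s.
a = μg = 0.29 × 9.8 = 2.842 m/s².
Braking time = v/a = 13.6111 / 2.842 = 4.789 s.

Braking time ≈ 4.8 s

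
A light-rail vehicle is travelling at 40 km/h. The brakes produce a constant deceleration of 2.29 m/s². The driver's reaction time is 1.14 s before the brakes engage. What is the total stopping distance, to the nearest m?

Total stopping distance ≈ 40 m

40 km/h ÷ 3.6 = 11.1111 m/s.
Reaction distance = v·t_r = 11.1111 × 1.14 = 12.667 m.
Braking distance = v²/(2a) = 11.1111² / (2 × 2.290) = 123.457 / 4.580 = 26.956 m.
Total = 12.667 + 26.956 = 39.623 m.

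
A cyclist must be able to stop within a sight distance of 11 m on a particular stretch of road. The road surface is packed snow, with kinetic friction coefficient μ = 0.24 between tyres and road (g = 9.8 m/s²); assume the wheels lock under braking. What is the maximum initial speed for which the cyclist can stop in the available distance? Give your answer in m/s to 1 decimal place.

Maximum speed ≈ 7.2 m/s

a = μg = 0.24 × 9.8 = 2.352 m/s².
v²/(2a) = d ⇒ v = √(2 × 2.352 × 11) = √51.74 = 7.1931 m/s.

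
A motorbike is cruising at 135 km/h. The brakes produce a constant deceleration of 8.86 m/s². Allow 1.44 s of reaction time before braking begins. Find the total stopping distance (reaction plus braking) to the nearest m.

135 km/h ÷ 3.6 = 37.5000 m/s.
Reaction distance = v·t_r = 37.5000 × 1.44 = 54.000 m.
Braking distance = v²/(2a) = 37.5000² / (2 × 8.860) = 1406.250 / 17.720 = 79.359 m.
Total = 54.000 + 79.359 = 133.359 m.

Total stopping distance ≈ 133 m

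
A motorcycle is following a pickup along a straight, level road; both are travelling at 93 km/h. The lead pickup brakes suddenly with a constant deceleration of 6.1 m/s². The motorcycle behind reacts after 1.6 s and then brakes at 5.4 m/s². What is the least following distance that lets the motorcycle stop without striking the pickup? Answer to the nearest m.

Minimum gap ≈ 48 m

93 km/h ÷ 3.6 = 25.8333 m/s.
Leader travels v²/(2a_L) = 667.359 / 12.200 = 54.702 m before stopping.
Follower covers v·t_r = 25.8333 × 1.6 = 41.333 m while reacting, then v²/(2a_F) = 667.359 / 10.800 = 61.792 m while braking, for a total of 41.333 + 61.792 = 103.125 m.
Since a_F ≤ a_L and the follower starts braking later, the follower is never slower than the leader, so the closest approach is when both have stopped.
Minimum gap = 103.125 − 54.702 = 48.423 m.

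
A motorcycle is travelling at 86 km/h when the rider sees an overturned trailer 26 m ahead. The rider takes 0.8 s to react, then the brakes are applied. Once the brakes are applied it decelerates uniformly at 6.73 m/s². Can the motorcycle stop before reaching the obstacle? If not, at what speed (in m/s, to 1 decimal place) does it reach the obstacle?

No — it strikes the obstacle at 21.9 m/s

86 km/h ÷ 3.6 = 23.8889 m/s.
Reaction distance = 23.8889 × 0.8 = 19.111 m.
Braking distance needed to stop: v²/(2a) = 570.680 / 13.460 = 42.398 m, so total needed = 19.111 + 42.398 = 61.509 m > 26 m — it cannot stop.
Distance remaining when braking begins: 26 − 19.111 = 6.889 m.
v² = v₀² − 2a·d = 570.680 − 2 × 6.730 × 6.889 = 477.954 m²/s².
v = √477.954 = 21.862 m/s.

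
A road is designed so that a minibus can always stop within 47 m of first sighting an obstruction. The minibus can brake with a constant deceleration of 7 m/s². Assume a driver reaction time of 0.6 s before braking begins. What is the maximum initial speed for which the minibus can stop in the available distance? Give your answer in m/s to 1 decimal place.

Maximum speed ≈ 21.8 m/s

Stopping distance: v·t_r + v²/(2a) = 47 with t_r = 0.6 s and a = 7.000 m/s².
So v² + 8.400 v − 658.00 = 0.
Positive root: v = −a·t_r + √((a·t_r)² + 2a·d) = −4.200 + √(17.640 + 658.00) = 21.7931 m/s.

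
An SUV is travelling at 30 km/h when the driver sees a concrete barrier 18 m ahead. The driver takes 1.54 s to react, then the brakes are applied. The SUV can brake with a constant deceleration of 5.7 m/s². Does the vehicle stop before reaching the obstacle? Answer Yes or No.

No

30 km/h ÷ 3.6 = 8.3333 m/s.
Reaction distance = 8.3333 × 1.54 = 12.833 m.
Braking distance = v²/(2a) = 69.444 / 11.400 = 6.092 m.
Total stopping distance = 12.833 + 6.092 = 18.925 m, vs 18 m available — it cannot stop in time and overshoots by 18.925 − 18 = 0.925 m.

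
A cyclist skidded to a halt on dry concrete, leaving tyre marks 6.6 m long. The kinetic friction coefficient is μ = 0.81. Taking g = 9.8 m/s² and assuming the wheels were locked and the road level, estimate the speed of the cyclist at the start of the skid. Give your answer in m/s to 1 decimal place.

Deceleration a = μg = 0.81 × 9.8 = 7.938 m/s².
v = √(2a·d) = √(2 × 7.938 × 6.6) = √104.782 = 10.2363 m/s.

Initial speed ≈ 10.2 m/s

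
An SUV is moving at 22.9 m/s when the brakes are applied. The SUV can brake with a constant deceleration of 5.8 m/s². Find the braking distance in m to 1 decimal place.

Braking distance ≈ 45.2 m

Braking distance = v²/(2a) = 22.9000² / (2 × 5.800) = 524.410 / 11.600 = 45.208 m.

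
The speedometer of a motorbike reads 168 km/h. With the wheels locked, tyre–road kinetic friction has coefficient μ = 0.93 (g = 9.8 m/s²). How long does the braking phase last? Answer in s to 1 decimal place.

Braking time ≈ 5.1 s

168 km/h ÷ 3.6 = 46.6667 m/s.
a = μg = 0.93 × 9.8 = 9.114 m/s².
Braking time = v/a = 46.6667 / 9.114 = 5.120 s.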